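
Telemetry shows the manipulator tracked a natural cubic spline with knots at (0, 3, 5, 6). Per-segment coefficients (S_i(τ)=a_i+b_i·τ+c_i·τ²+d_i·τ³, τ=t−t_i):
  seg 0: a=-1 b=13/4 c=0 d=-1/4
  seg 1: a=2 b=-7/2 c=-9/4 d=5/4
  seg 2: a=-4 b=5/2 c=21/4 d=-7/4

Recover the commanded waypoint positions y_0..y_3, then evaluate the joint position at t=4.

y_0=-1 y_1=2 y_2=-4 y_3=2
S(4) = -5/2

y_0 = S_0(0) = a_0 = -1
y_1 = S_1(0) = a_1 = 2
y_2 = S_2(0) = a_2 = -4
y_3 = S_2(1) = 2
t_q=4 is in segment 1 (τ=1); S_1(τ)=-5/2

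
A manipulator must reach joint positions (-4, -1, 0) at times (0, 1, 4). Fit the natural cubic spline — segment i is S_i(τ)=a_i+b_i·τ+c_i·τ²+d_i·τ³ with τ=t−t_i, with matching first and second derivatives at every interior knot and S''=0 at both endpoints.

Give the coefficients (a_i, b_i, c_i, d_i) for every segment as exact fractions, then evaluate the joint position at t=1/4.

  seg 0: a=-4 b=10/3 c=0 d=-1/3
  seg 1: a=-1 b=7/3 c=-1 d=1/9
S(1/4) = -203/64

Δ: Δ0=3, Δ1=1/3
row 1: diag=8, rhs=-16; c'=3/8, d'=-2
back: M1=-2
M: M0=0, M1=-2, M2=0
seg 0: a=-4, c=M0/2=0, d=(M1−M0)/(6·1)=-1/3, b=Δ0−h0·(2M0+M1)/6=10/3
seg 1: a=-1, c=M1/2=-1, d=(M2−M1)/(6·3)=1/9, b=Δ1−h1·(2M1+M2)/6=7/3
t_q=1/4 → seg 0, τ=1/4; S=-4+10/3·τ+0·τ²+-1/3·τ³=-203/64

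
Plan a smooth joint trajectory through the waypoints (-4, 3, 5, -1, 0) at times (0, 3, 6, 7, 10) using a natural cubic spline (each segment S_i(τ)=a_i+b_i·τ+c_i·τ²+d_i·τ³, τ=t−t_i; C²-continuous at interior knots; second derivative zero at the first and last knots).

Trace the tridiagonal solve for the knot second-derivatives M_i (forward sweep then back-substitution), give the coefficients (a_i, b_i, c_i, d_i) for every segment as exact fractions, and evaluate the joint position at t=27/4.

  seg 0: a=-4 b=229/114 c=0 d=37/1026
  seg 1: a=3 b=170/57 c=37/114 d=-125/342
  seg 2: a=5 b=-563/114 c=-169/57 d=217/114
  seg 3: a=-1 b=-98/19 c=313/114 d=-313/1026
S(27/4) = 1049/2432

Δ: Δ0=7/3, Δ1=2/3, Δ2=-6, Δ3=1/3
row 1: diag=12, rhs=-10; c'=1/4, d'=-5/6
row 2: denom=8−3·1/4=29/4; d'=(-40−3·-5/6)/(29/4)=-150/29
row 3: denom=8−1·4/29=228/29; d'=(38−1·-150/29)/(228/29)=313/57
back: M3=313/57
back: M2=-150/29−4/29·313/57=-338/57
back: M1=-5/6−1/4·-338/57=37/57
M: M0=0, M1=37/57, M2=-338/57, M3=313/57, M4=0
seg 0: a=-4, c=M0/2=0, d=(M1−M0)/(6·3)=37/1026, b=Δ0−h0·(2M0+M1)/6=229/114
seg 1: a=3, c=M1/2=37/114, d=(M2−M1)/(6·3)=-125/342, b=Δ1−h1·(2M1+M2)/6=170/57
seg 2: a=5, c=M2/2=-169/57, d=(M3−M2)/(6·1)=217/114, b=Δ2−h2·(2M2+M3)/6=-563/114
seg 3: a=-1, c=M3/2=313/114, d=(M4−M3)/(6·3)=-313/1026, b=Δ3−h3·(2M3+M4)/6=-98/19
t_q=27/4 → seg 2, τ=3/4; S=5+-563/114·τ+-169/57·τ²+217/114·τ³=1049/2432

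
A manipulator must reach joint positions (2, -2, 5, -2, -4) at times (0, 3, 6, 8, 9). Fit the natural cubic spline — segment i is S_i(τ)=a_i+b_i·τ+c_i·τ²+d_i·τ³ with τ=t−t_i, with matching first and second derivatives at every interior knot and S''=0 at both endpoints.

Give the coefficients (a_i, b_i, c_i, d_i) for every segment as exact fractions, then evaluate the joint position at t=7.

  seg 0: a=2 b=-297/103 c=0 d=479/2781
  seg 1: a=-2 b=182/103 c=479/309 d=-1262/2781
  seg 2: a=5 b=-122/103 c=-261/103 d=567/824
  seg 3: a=-2 b=-631/206 c=657/412 d=-219/412
S(7) = 1623/824

Δ: Δ0=-4/3, Δ1=7/3, Δ2=-7/2, Δ3=-2
row 1: diag=12, rhs=22; c'=1/4, d'=11/6
row 2: denom=10−3·1/4=37/4; d'=(-35−3·11/6)/(37/4)=-162/37
row 3: denom=6−2·8/37=206/37; d'=(9−2·-162/37)/(206/37)=657/206
back: M3=657/206
back: M2=-162/37−8/37·657/206=-522/103
back: M1=11/6−1/4·-522/103=958/309
M: M0=0, M1=958/309, M2=-522/103, M3=657/206, M4=0
seg 0: a=2, c=M0/2=0, d=(M1−M0)/(6·3)=479/2781, b=Δ0−h0·(2M0+M1)/6=-297/103
seg 1: a=-2, c=M1/2=479/309, d=(M2−M1)/(6·3)=-1262/2781, b=Δ1−h1·(2M1+M2)/6=182/103
seg 2: a=5, c=M2/2=-261/103, d=(M3−M2)/(6·2)=567/824, b=Δ2−h2·(2M2+M3)/6=-122/103
seg 3: a=-2, c=M3/2=657/412, d=(M4−M3)/(6·1)=-219/412, b=Δ3−h3·(2M3+M4)/6=-631/206
t_q=7 → seg 2, τ=1; S=5+-122/103·τ+-261/103·τ²+567/824·τ³=1623/824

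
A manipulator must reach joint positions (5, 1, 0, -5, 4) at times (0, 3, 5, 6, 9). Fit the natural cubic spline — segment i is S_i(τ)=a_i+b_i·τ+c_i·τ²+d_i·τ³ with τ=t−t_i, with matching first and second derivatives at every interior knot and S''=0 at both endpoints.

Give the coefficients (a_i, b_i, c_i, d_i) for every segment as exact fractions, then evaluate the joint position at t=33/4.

Δ: Δ0=-4/3, Δ1=-1/2, Δ2=-5, Δ3=3
row 1: diag=10, rhs=5; c'=1/5, d'=1/2
row 2: denom=6−2·1/5=28/5; d'=(-27−2·1/2)/(28/5)=-5
row 3: denom=8−1·5/28=219/28; d'=(48−1·-5)/(219/28)=1484/219
back: M3=1484/219
back: M2=-5−5/28·1484/219=-1360/219
back: M1=1/2−1/5·-1360/219=763/438
M: M0=0, M1=763/438, M2=-1360/219, M3=1484/219, M4=0
seg 0: a=5, c=M0/2=0, d=(M1−M0)/(6·3)=763/7884, b=Δ0−h0·(2M0+M1)/6=-1931/876
seg 1: a=1, c=M1/2=763/876, d=(M2−M1)/(6·2)=-387/584, b=Δ1−h1·(2M1+M2)/6=179/438
seg 2: a=0, c=M2/2=-680/219, d=(M3−M2)/(6·1)=158/73, b=Δ2−h2·(2M2+M3)/6=-889/219
seg 3: a=-5, c=M3/2=742/219, d=(M4−M3)/(6·3)=-742/1971, b=Δ3−h3·(2M3+M4)/6=-827/219
t_q=33/4 → seg 3, τ=9/4; S=-5+-827/219·τ+742/219·τ²+-742/1971·τ³=-1477/2336

  seg 0: a=5 b=-1931/876 c=0 d=763/7884
  seg 1: a=1 b=179/438 c=763/876 d=-387/584
  seg 2: a=0 b=-889/219 c=-680/219 d=158/73
  seg 3: a=-5 b=-827/219 c=742/219 d=-742/1971
S(33/4) = -1477/2336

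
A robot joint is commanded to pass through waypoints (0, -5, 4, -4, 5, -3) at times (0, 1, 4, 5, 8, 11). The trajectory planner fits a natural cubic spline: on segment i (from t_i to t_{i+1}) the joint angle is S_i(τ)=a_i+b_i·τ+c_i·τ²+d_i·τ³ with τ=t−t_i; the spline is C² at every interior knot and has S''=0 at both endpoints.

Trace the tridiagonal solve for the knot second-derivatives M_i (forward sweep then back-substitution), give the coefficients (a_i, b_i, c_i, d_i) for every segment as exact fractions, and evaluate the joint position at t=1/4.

  seg 0: a=0 b=-10745/1563 c=0 d=2930/1563
  seg 1: a=-5 b=-1955/1563 c=2930/521 d=-19726/14067
  seg 2: a=4 b=-8393/1563 c=-10936/1563 d=2275/521
  seg 3: a=-4 b=-9790/1563 c=9539/1563 d=-14138/14067
  seg 4: a=5 b=5030/1563 c=-1533/521 d=511/1563
S(1/4) = -28165/16672

Δ: Δ0=-5, Δ1=3, Δ2=-8, Δ3=3, Δ4=-8/3
row 1: diag=8, rhs=48; c'=3/8, d'=6
row 2: denom=8−3·3/8=55/8; d'=(-66−3·6)/(55/8)=-672/55
row 3: denom=8−1·8/55=432/55; d'=(66−1·-672/55)/(432/55)=239/24
row 4: denom=12−3·55/144=521/48; d'=(-34−3·239/24)/(521/48)=-3066/521
back: M4=-3066/521
back: M3=239/24−55/144·-3066/521=19078/1563
back: M2=-672/55−8/55·19078/1563=-21872/1563
back: M1=6−3/8·-21872/1563=5860/521
M: M0=0, M1=5860/521, M2=-21872/1563, M3=19078/1563, M4=-3066/521, M5=0
seg 0: a=0, c=M0/2=0, d=(M1−M0)/(6·1)=2930/1563, b=Δ0−h0·(2M0+M1)/6=-10745/1563
seg 1: a=-5, c=M1/2=2930/521, d=(M2−M1)/(6·3)=-19726/14067, b=Δ1−h1·(2M1+M2)/6=-1955/1563
seg 2: a=4, c=M2/2=-10936/1563, d=(M3−M2)/(6·1)=2275/521, b=Δ2−h2·(2M2+M3)/6=-8393/1563
seg 3: a=-4, c=M3/2=9539/1563, d=(M4−M3)/(6·3)=-14138/14067, b=Δ3−h3·(2M3+M4)/6=-9790/1563
seg 4: a=5, c=M4/2=-1533/521, d=(M5−M4)/(6·3)=511/1563, b=Δ4−h4·(2M4+M5)/6=5030/1563
t_q=1/4 → seg 0, τ=1/4; S=0+-10745/1563·τ+0·τ²+2930/1563·τ³=-28165/16672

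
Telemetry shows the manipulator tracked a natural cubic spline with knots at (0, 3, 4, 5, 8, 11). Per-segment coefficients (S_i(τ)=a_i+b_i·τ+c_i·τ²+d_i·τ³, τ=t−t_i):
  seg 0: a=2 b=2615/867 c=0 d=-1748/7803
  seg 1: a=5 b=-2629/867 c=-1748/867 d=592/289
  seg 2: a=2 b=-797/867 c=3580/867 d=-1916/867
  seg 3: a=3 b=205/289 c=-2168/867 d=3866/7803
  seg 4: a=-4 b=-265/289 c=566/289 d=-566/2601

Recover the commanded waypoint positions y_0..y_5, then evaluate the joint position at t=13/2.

y_0 = S_0(0) = a_0 = 2
y_1 = S_1(0) = a_1 = 5
y_2 = S_2(0) = a_2 = 2
y_3 = S_3(0) = a_3 = 3
y_4 = S_4(0) = a_4 = -4
y_5 = S_4(3) = 5
t_q=13/2 is in segment 3 (τ=3/2); S_3(τ)=127/1156

y_0=2 y_1=5 y_2=2 y_3=3 y_4=-4 y_5=5
S(13/2) = 127/1156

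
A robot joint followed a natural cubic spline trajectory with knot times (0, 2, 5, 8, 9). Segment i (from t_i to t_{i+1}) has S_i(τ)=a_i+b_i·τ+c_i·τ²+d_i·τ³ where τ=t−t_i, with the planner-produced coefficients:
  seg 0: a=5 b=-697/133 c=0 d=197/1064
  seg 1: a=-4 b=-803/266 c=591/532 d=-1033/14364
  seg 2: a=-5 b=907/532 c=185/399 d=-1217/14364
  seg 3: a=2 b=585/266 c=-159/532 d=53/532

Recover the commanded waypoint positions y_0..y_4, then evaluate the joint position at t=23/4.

y_0 = S_0(0) = a_0 = 5
y_1 = S_1(0) = a_1 = -4
y_2 = S_2(0) = a_2 = -5
y_3 = S_3(0) = a_3 = 2
y_4 = S_3(1) = 4
t_q=23/4 is in segment 2 (τ=3/4); S_2(τ)=-119041/34048

y_0=5 y_1=-4 y_2=-5 y_3=2 y_4=4
S(23/4) = -119041/34048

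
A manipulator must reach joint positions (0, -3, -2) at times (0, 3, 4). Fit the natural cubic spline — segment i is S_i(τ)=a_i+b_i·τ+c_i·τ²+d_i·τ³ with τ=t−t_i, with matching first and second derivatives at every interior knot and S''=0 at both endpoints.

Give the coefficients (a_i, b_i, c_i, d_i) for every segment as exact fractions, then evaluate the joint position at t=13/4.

Δ: Δ0=-1, Δ1=1
row 1: diag=8, rhs=12; c'=1/8, d'=3/2
back: M1=3/2
M: M0=0, M1=3/2, M2=0
seg 0: a=0, c=M0/2=0, d=(M1−M0)/(6·3)=1/12, b=Δ0−h0·(2M0+M1)/6=-7/4
seg 1: a=-3, c=M1/2=3/4, d=(M2−M1)/(6·1)=-1/4, b=Δ1−h1·(2M1+M2)/6=1/2
t_q=13/4 → seg 1, τ=1/4; S=-3+1/2·τ+3/4·τ²+-1/4·τ³=-725/256

  seg 0: a=0 b=-7/4 c=0 d=1/12
  seg 1: a=-3 b=1/2 c=3/4 d=-1/4
S(13/4) = -725/256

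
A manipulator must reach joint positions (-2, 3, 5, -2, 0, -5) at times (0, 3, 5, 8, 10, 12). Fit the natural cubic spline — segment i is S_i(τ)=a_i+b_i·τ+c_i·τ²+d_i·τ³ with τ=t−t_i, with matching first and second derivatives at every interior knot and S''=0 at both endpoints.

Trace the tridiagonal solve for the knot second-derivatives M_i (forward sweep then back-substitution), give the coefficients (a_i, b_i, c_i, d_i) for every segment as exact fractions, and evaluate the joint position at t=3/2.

Δ: Δ0=5/3, Δ1=1, Δ2=-7/3, Δ3=1, Δ4=-5/2
row 1: diag=10, rhs=-4; c'=1/5, d'=-2/5
row 2: denom=10−2·1/5=48/5; d'=(-20−2·-2/5)/(48/5)=-2
row 3: denom=10−3·5/16=145/16; d'=(20−3·-2)/(145/16)=416/145
row 4: denom=8−2·32/145=1096/145; d'=(-21−2·416/145)/(1096/145)=-3877/1096
back: M4=-3877/1096
back: M3=416/145−32/145·-3877/1096=500/137
back: M2=-2−5/16·500/137=-1721/548
back: M1=-2/5−1/5·-1721/548=125/548
M: M0=0, M1=125/548, M2=-1721/548, M3=500/137, M4=-3877/1096, M5=0
seg 0: a=-2, c=M0/2=0, d=(M1−M0)/(6·3)=125/9864, b=Δ0−h0·(2M0+M1)/6=5105/3288
seg 1: a=3, c=M1/2=125/1096, d=(M2−M1)/(6·2)=-923/3288, b=Δ1−h1·(2M1+M2)/6=3115/1644
seg 2: a=5, c=M2/2=-1721/1096, d=(M3−M2)/(6·3)=3721/9864, b=Δ2−h2·(2M2+M3)/6=-1673/1644
seg 3: a=-2, c=M3/2=250/137, d=(M4−M3)/(6·2)=-7877/13152, b=Δ3−h3·(2M3+M4)/6=-835/3288
seg 4: a=0, c=M4/2=-3877/2192, d=(M5−M4)/(6·2)=3877/13152, b=Δ4−h4·(2M4+M5)/6=-233/1644
t_q=3/2 → seg 0, τ=3/2; S=-2+5105/3288·τ+0·τ²+125/9864·τ³=3259/8768

  seg 0: a=-2 b=5105/3288 c=0 d=125/9864
  seg 1: a=3 b=3115/1644 c=125/1096 d=-923/3288
  seg 2: a=5 b=-1673/1644 c=-1721/1096 d=3721/9864
  seg 3: a=-2 b=-835/3288 c=250/137 d=-7877/13152
  seg 4: a=0 b=-233/1644 c=-3877/2192 d=3877/13152
S(3/2) = 3259/8768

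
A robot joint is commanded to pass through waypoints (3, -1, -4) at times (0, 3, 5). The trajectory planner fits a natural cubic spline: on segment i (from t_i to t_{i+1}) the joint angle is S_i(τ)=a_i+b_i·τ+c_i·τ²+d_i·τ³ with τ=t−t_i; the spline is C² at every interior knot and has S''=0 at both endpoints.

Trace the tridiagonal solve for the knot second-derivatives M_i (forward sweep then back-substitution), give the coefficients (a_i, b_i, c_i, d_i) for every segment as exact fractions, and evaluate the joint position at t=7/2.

Δ: Δ0=-4/3, Δ1=-3/2
row 1: diag=10, rhs=-1; c'=1/5, d'=-1/10
back: M1=-1/10
M: M0=0, M1=-1/10, M2=0
seg 0: a=3, c=M0/2=0, d=(M1−M0)/(6·3)=-1/180, b=Δ0−h0·(2M0+M1)/6=-77/60
seg 1: a=-1, c=M1/2=-1/20, d=(M2−M1)/(6·2)=1/120, b=Δ1−h1·(2M1+M2)/6=-43/30
t_q=7/2 → seg 1, τ=1/2; S=-1+-43/30·τ+-1/20·τ²+1/120·τ³=-553/320

  seg 0: a=3 b=-77/60 c=0 d=-1/180
  seg 1: a=-1 b=-43/30 c=-1/20 d=1/120
S(7/2) = -553/320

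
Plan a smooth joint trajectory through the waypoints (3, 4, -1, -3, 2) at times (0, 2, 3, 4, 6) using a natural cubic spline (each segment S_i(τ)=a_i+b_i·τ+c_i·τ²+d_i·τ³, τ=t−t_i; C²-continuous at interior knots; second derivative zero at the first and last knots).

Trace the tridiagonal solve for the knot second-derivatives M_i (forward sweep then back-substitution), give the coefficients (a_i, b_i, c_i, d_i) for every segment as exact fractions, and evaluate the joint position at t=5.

  seg 0: a=3 b=173/66 c=0 d=-35/66
  seg 1: a=4 b=-247/66 c=-35/11 d=127/66
  seg 2: a=-1 b=-13/3 c=57/22 d=-17/66
  seg 3: a=-3 b=5/66 c=20/11 d=-10/33
S(5) = -31/22

Δ: Δ0=1/2, Δ1=-5, Δ2=-2, Δ3=5/2
row 1: diag=6, rhs=-33; c'=1/6, d'=-11/2
row 2: denom=4−1·1/6=23/6; d'=(18−1·-11/2)/(23/6)=141/23
row 3: denom=6−1·6/23=132/23; d'=(27−1·141/23)/(132/23)=40/11
back: M3=40/11
back: M2=141/23−6/23·40/11=57/11
back: M1=-11/2−1/6·57/11=-70/11
M: M0=0, M1=-70/11, M2=57/11, M3=40/11, M4=0
seg 0: a=3, c=M0/2=0, d=(M1−M0)/(6·2)=-35/66, b=Δ0−h0·(2M0+M1)/6=173/66
seg 1: a=4, c=M1/2=-35/11, d=(M2−M1)/(6·1)=127/66, b=Δ1−h1·(2M1+M2)/6=-247/66
seg 2: a=-1, c=M2/2=57/22, d=(M3−M2)/(6·1)=-17/66, b=Δ2−h2·(2M2+M3)/6=-13/3
seg 3: a=-3, c=M3/2=20/11, d=(M4−M3)/(6·2)=-10/33, b=Δ3−h3·(2M3+M4)/6=5/66
t_q=5 → seg 3, τ=1; S=-3+5/66·τ+20/11·τ²+-10/33·τ³=-31/22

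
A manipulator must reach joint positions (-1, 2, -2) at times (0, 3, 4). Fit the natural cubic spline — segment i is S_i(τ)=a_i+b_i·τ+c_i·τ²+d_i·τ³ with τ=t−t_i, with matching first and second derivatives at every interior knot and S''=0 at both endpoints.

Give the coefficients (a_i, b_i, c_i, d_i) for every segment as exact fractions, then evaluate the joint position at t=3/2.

Δ: Δ0=1, Δ1=-4
row 1: diag=8, rhs=-30; c'=1/8, d'=-15/4
back: M1=-15/4
M: M0=0, M1=-15/4, M2=0
seg 0: a=-1, c=M0/2=0, d=(M1−M0)/(6·3)=-5/24, b=Δ0−h0·(2M0+M1)/6=23/8
seg 1: a=2, c=M1/2=-15/8, d=(M2−M1)/(6·1)=5/8, b=Δ1−h1·(2M1+M2)/6=-11/4
t_q=3/2 → seg 0, τ=3/2; S=-1+23/8·τ+0·τ²+-5/24·τ³=167/64

  seg 0: a=-1 b=23/8 c=0 d=-5/24
  seg 1: a=2 b=-11/4 c=-15/8 d=5/8
S(3/2) = 167/64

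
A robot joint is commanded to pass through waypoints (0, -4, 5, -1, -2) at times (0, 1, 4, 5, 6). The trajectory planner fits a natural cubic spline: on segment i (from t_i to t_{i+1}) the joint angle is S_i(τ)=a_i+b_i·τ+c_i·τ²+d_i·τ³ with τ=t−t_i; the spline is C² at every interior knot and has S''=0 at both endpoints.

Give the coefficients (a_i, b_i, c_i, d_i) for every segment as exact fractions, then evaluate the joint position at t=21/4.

Δ: Δ0=-4, Δ1=3, Δ2=-6, Δ3=-1
row 1: diag=8, rhs=42; c'=3/8, d'=21/4
row 2: denom=8−3·3/8=55/8; d'=(-54−3·21/4)/(55/8)=-558/55
row 3: denom=4−1·8/55=212/55; d'=(30−1·-558/55)/(212/55)=552/53
back: M3=552/53
back: M2=-558/55−8/55·552/53=-618/53
back: M1=21/4−3/8·-618/53=510/53
M: M0=0, M1=510/53, M2=-618/53, M3=552/53, M4=0
seg 0: a=0, c=M0/2=0, d=(M1−M0)/(6·1)=85/53, b=Δ0−h0·(2M0+M1)/6=-297/53
seg 1: a=-4, c=M1/2=255/53, d=(M2−M1)/(6·3)=-188/159, b=Δ1−h1·(2M1+M2)/6=-42/53
seg 2: a=5, c=M2/2=-309/53, d=(M3−M2)/(6·1)=195/53, b=Δ2−h2·(2M2+M3)/6=-204/53
seg 3: a=-1, c=M3/2=276/53, d=(M4−M3)/(6·1)=-92/53, b=Δ3−h3·(2M3+M4)/6=-237/53
t_q=21/4 → seg 3, τ=1/4; S=-1+-237/53·τ+276/53·τ²+-92/53·τ³=-1543/848

  seg 0: a=0 b=-297/53 c=0 d=85/53
  seg 1: a=-4 b=-42/53 c=255/53 d=-188/159
  seg 2: a=5 b=-204/53 c=-309/53 d=195/53
  seg 3: a=-1 b=-237/53 c=276/53 d=-92/53
S(21/4) = -1543/848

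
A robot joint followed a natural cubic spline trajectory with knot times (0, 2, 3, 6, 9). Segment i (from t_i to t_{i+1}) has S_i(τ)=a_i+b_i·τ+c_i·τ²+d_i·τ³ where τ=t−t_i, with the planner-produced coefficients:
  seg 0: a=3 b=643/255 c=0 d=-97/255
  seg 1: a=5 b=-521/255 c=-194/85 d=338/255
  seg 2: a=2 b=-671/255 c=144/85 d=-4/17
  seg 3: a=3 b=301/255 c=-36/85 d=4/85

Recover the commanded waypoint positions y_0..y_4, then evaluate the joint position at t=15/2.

y_0=3 y_1=5 y_2=2 y_3=3 y_4=4
S(15/2) = 338/85

y_0 = S_0(0) = a_0 = 3
y_1 = S_1(0) = a_1 = 5
y_2 = S_2(0) = a_2 = 2
y_3 = S_3(0) = a_3 = 3
y_4 = S_3(3) = 4
t_q=15/2 is in segment 3 (τ=3/2); S_3(τ)=338/85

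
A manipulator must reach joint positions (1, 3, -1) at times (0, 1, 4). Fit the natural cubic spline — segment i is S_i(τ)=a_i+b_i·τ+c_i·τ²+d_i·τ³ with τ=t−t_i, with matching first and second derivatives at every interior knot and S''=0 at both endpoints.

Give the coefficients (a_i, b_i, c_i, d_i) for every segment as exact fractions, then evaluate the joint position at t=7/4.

Δ: Δ0=2, Δ1=-4/3
row 1: diag=8, rhs=-20; c'=3/8, d'=-5/2
back: M1=-5/2
M: M0=0, M1=-5/2, M2=0
seg 0: a=1, c=M0/2=0, d=(M1−M0)/(6·1)=-5/12, b=Δ0−h0·(2M0+M1)/6=29/12
seg 1: a=3, c=M1/2=-5/4, d=(M2−M1)/(6·3)=5/36, b=Δ1−h1·(2M1+M2)/6=7/6
t_q=7/4 → seg 1, τ=3/4; S=3+7/6·τ+-5/4·τ²+5/36·τ³=827/256

  seg 0: a=1 b=29/12 c=0 d=-5/12
  seg 1: a=3 b=7/6 c=-5/4 d=5/36
S(7/4) = 827/256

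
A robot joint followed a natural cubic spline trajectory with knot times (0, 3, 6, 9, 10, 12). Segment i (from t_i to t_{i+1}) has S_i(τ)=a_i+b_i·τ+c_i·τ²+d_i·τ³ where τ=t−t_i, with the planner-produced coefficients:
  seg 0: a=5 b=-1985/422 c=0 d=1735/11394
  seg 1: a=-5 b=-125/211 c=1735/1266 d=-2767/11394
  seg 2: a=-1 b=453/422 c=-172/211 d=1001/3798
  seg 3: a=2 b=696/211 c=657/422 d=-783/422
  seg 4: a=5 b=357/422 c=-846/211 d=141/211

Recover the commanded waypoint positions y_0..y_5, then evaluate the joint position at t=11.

y_0 = S_0(0) = a_0 = 5
y_1 = S_1(0) = a_1 = -5
y_2 = S_2(0) = a_2 = -1
y_3 = S_3(0) = a_3 = 2
y_4 = S_4(0) = a_4 = 5
y_5 = S_4(2) = -4
t_q=11 is in segment 4 (τ=1); S_4(τ)=1057/422

y_0=5 y_1=-5 y_2=-1 y_3=2 y_4=5 y_5=-4
S(11) = 1057/422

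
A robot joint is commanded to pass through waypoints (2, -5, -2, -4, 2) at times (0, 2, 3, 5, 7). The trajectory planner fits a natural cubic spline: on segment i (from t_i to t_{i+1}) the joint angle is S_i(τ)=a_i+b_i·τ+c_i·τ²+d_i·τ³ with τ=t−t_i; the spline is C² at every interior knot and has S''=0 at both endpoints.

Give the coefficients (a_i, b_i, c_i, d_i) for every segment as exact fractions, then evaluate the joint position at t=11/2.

  seg 0: a=2 b=-387/64 c=0 d=163/256
  seg 1: a=-5 b=51/32 c=489/128 d=-309/128
  seg 2: a=-2 b=255/128 c=-219/64 d=493/512
  seg 3: a=-4 b=-9/64 c=603/256 d=-201/512
S(11/2) = -14461/4096

Δ: Δ0=-7/2, Δ1=3, Δ2=-1, Δ3=3
row 1: diag=6, rhs=39; c'=1/6, d'=13/2
row 2: denom=6−1·1/6=35/6; d'=(-24−1·13/2)/(35/6)=-183/35
row 3: denom=8−2·12/35=256/35; d'=(24−2·-183/35)/(256/35)=603/128
back: M3=603/128
back: M2=-183/35−12/35·603/128=-219/32
back: M1=13/2−1/6·-219/32=489/64
M: M0=0, M1=489/64, M2=-219/32, M3=603/128, M4=0
seg 0: a=2, c=M0/2=0, d=(M1−M0)/(6·2)=163/256, b=Δ0−h0·(2M0+M1)/6=-387/64
seg 1: a=-5, c=M1/2=489/128, d=(M2−M1)/(6·1)=-309/128, b=Δ1−h1·(2M1+M2)/6=51/32
seg 2: a=-2, c=M2/2=-219/64, d=(M3−M2)/(6·2)=493/512, b=Δ2−h2·(2M2+M3)/6=255/128
seg 3: a=-4, c=M3/2=603/256, d=(M4−M3)/(6·2)=-201/512, b=Δ3−h3·(2M3+M4)/6=-9/64
t_q=11/2 → seg 3, τ=1/2; S=-4+-9/64·τ+603/256·τ²+-201/512·τ³=-14461/4096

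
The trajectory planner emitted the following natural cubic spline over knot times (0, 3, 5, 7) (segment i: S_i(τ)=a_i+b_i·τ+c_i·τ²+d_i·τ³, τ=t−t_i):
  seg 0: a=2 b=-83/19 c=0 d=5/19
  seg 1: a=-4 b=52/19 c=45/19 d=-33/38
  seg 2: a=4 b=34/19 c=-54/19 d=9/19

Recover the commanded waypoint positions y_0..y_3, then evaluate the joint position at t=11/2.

y_0=2 y_1=-4 y_2=4 y_3=0
S(11/2) = 645/152

y_0 = S_0(0) = a_0 = 2
y_1 = S_1(0) = a_1 = -4
y_2 = S_2(0) = a_2 = 4
y_3 = S_2(2) = 0
t_q=11/2 is in segment 2 (τ=1/2); S_2(τ)=645/152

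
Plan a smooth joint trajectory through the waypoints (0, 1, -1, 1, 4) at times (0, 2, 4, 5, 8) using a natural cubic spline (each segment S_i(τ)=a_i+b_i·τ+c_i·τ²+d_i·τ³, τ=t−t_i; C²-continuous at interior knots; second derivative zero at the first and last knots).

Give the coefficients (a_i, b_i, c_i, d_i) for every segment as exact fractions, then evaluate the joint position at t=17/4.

  seg 0: a=0 b=413/344 c=0 d=-241/1376
  seg 1: a=1 b=-155/172 c=-723/688 d=689/1376
  seg 2: a=-1 b=311/344 c=84/43 d=-295/344
  seg 3: a=1 b=385/172 c=-213/344 d=71/1032
S(17/4) = -14647/22016

Δ: Δ0=1/2, Δ1=-1, Δ2=2, Δ3=1
row 1: diag=8, rhs=-9; c'=1/4, d'=-9/8
row 2: denom=6−2·1/4=11/2; d'=(18−2·-9/8)/(11/2)=81/22
row 3: denom=8−1·2/11=86/11; d'=(-6−1·81/22)/(86/11)=-213/172
back: M3=-213/172
back: M2=81/22−2/11·-213/172=168/43
back: M1=-9/8−1/4·168/43=-723/344
M: M0=0, M1=-723/344, M2=168/43, M3=-213/172, M4=0
seg 0: a=0, c=M0/2=0, d=(M1−M0)/(6·2)=-241/1376, b=Δ0−h0·(2M0+M1)/6=413/344
seg 1: a=1, c=M1/2=-723/688, d=(M2−M1)/(6·2)=689/1376, b=Δ1−h1·(2M1+M2)/6=-155/172
seg 2: a=-1, c=M2/2=84/43, d=(M3−M2)/(6·1)=-295/344, b=Δ2−h2·(2M2+M3)/6=311/344
seg 3: a=1, c=M3/2=-213/344, d=(M4−M3)/(6·3)=71/1032, b=Δ3−h3·(2M3+M4)/6=385/172
t_q=17/4 → seg 2, τ=1/4; S=-1+311/344·τ+84/43·τ²+-295/344·τ³=-14647/22016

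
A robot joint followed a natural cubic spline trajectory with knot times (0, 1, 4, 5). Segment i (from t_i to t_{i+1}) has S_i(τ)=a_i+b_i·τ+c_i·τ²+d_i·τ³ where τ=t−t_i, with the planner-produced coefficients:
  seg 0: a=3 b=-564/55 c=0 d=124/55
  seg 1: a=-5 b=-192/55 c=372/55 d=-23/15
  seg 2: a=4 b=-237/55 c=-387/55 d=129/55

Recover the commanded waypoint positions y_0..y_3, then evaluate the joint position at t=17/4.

y_0 = S_0(0) = a_0 = 3
y_1 = S_1(0) = a_1 = -5
y_2 = S_2(0) = a_2 = 4
y_3 = S_2(1) = -5
t_q=17/4 is in segment 2 (τ=1/4); S_2(τ)=8869/3520

y_0=3 y_1=-5 y_2=4 y_3=-5
S(17/4) = 8869/3520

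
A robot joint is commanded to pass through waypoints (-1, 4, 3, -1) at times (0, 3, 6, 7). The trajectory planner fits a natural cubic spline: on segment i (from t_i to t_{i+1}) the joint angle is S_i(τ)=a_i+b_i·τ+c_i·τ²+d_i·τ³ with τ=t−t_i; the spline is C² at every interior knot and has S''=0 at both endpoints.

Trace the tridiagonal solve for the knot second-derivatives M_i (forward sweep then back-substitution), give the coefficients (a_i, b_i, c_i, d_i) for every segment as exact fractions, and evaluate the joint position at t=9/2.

  seg 0: a=-1 b=160/87 c=0 d=-5/261
  seg 1: a=4 b=115/87 c=-5/29 d=-11/87
  seg 2: a=3 b=-272/87 c=-38/29 d=38/87
S(9/2) = 1199/232

Δ: Δ0=5/3, Δ1=-1/3, Δ2=-4
row 1: diag=12, rhs=-12; c'=1/4, d'=-1
row 2: denom=8−3·1/4=29/4; d'=(-22−3·-1)/(29/4)=-76/29
back: M2=-76/29
back: M1=-1−1/4·-76/29=-10/29
M: M0=0, M1=-10/29, M2=-76/29, M3=0
seg 0: a=-1, c=M0/2=0, d=(M1−M0)/(6·3)=-5/261, b=Δ0−h0·(2M0+M1)/6=160/87
seg 1: a=4, c=M1/2=-5/29, d=(M2−M1)/(6·3)=-11/87, b=Δ1−h1·(2M1+M2)/6=115/87
seg 2: a=3, c=M2/2=-38/29, d=(M3−M2)/(6·1)=38/87, b=Δ2−h2·(2M2+M3)/6=-272/87
t_q=9/2 → seg 1, τ=3/2; S=4+115/87·τ+-5/29·τ²+-11/87·τ³=1199/232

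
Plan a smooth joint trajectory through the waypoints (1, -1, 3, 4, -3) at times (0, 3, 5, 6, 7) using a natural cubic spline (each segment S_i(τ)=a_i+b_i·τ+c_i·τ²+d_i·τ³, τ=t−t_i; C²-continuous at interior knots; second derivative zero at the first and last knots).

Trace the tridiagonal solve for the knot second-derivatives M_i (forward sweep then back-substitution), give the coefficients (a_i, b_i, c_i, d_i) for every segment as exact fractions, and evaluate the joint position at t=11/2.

  seg 0: a=1 b=-454/321 c=0 d=80/963
  seg 1: a=-1 b=266/321 c=80/107 d=-26/321
  seg 2: a=3 b=914/321 c=28/107 d=-677/321
  seg 3: a=4 b=-949/321 c=-649/107 d=649/321
S(11/2) = 3617/856

Δ: Δ0=-2/3, Δ1=2, Δ2=1, Δ3=-7
row 1: diag=10, rhs=16; c'=1/5, d'=8/5
row 2: denom=6−2·1/5=28/5; d'=(-6−2·8/5)/(28/5)=-23/14
row 3: denom=4−1·5/28=107/28; d'=(-48−1·-23/14)/(107/28)=-1298/107
back: M3=-1298/107
back: M2=-23/14−5/28·-1298/107=56/107
back: M1=8/5−1/5·56/107=160/107
M: M0=0, M1=160/107, M2=56/107, M3=-1298/107, M4=0
seg 0: a=1, c=M0/2=0, d=(M1−M0)/(6·3)=80/963, b=Δ0−h0·(2M0+M1)/6=-454/321
seg 1: a=-1, c=M1/2=80/107, d=(M2−M1)/(6·2)=-26/321, b=Δ1−h1·(2M1+M2)/6=266/321
seg 2: a=3, c=M2/2=28/107, d=(M3−M2)/(6·1)=-677/321, b=Δ2−h2·(2M2+M3)/6=914/321
seg 3: a=4, c=M3/2=-649/107, d=(M4−M3)/(6·1)=649/321, b=Δ3−h3·(2M3+M4)/6=-949/321
t_q=11/2 → seg 2, τ=1/2; S=3+914/321·τ+28/107·τ²+-677/321·τ³=3617/856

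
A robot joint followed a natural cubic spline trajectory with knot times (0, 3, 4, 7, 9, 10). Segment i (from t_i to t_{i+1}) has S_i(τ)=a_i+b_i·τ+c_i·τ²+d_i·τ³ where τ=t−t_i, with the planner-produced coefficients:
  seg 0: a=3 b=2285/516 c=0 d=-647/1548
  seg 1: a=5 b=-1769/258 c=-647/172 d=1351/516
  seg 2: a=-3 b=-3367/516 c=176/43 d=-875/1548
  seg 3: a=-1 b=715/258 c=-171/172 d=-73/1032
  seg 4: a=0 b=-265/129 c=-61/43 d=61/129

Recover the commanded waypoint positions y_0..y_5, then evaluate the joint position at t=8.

y_0=3 y_1=5 y_2=-3 y_3=-1 y_4=0 y_5=-3
S(8) = 243/344

y_0 = S_0(0) = a_0 = 3
y_1 = S_1(0) = a_1 = 5
y_2 = S_2(0) = a_2 = -3
y_3 = S_3(0) = a_3 = -1
y_4 = S_4(0) = a_4 = 0
y_5 = S_4(1) = -3
t_q=8 is in segment 3 (τ=1); S_3(τ)=243/344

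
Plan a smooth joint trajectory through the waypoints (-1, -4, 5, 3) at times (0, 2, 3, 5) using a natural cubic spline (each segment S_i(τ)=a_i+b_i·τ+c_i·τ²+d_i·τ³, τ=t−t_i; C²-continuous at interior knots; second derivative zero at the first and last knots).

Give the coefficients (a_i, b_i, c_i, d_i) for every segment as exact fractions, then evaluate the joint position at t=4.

Δ: Δ0=-3/2, Δ1=9, Δ2=-1
row 1: diag=6, rhs=63; c'=1/6, d'=21/2
row 2: denom=6−1·1/6=35/6; d'=(-60−1·21/2)/(35/6)=-423/35
back: M2=-423/35
back: M1=21/2−1/6·-423/35=438/35
M: M0=0, M1=438/35, M2=-423/35, M3=0
seg 0: a=-1, c=M0/2=0, d=(M1−M0)/(6·2)=73/70, b=Δ0−h0·(2M0+M1)/6=-397/70
seg 1: a=-4, c=M1/2=219/35, d=(M2−M1)/(6·1)=-41/10, b=Δ1−h1·(2M1+M2)/6=479/70
seg 2: a=5, c=M2/2=-423/70, d=(M3−M2)/(6·2)=141/140, b=Δ2−h2·(2M2+M3)/6=247/35
t_q=4 → seg 2, τ=1; S=5+247/35·τ+-423/70·τ²+141/140·τ³=983/140

  seg 0: a=-1 b=-397/70 c=0 d=73/70
  seg 1: a=-4 b=479/70 c=219/35 d=-41/10
  seg 2: a=5 b=247/35 c=-423/70 d=141/140
S(4) = 983/140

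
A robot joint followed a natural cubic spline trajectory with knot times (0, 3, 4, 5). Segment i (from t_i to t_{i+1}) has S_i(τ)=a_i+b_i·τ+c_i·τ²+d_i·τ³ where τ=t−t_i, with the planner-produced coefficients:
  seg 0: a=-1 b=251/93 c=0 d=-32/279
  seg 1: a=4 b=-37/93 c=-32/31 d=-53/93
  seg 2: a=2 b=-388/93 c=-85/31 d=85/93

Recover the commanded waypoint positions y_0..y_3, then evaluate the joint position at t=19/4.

y_0=-1 y_1=4 y_2=2 y_3=-4
S(19/4) = -4535/1984

y_0 = S_0(0) = a_0 = -1
y_1 = S_1(0) = a_1 = 4
y_2 = S_2(0) = a_2 = 2
y_3 = S_2(1) = -4
t_q=19/4 is in segment 2 (τ=3/4); S_2(τ)=-4535/1984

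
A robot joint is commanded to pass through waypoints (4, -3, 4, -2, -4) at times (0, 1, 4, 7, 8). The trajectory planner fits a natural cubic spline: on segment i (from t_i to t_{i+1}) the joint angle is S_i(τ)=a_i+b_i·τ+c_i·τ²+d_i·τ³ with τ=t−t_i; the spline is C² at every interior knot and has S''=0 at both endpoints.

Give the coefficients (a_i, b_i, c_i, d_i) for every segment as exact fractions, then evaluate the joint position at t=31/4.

  seg 0: a=4 b=-1321/156 c=0 d=229/156
  seg 1: a=-3 b=-317/78 c=229/52 d=-1063/1404
  seg 2: a=4 b=23/12 c=-94/39 d=517/1404
  seg 3: a=-2 b=-203/78 c=47/52 d=-47/156
S(31/4) = -11883/3328

Δ: Δ0=-7, Δ1=7/3, Δ2=-2, Δ3=-2
row 1: diag=8, rhs=56; c'=3/8, d'=7
row 2: denom=12−3·3/8=87/8; d'=(-26−3·7)/(87/8)=-376/87
row 3: denom=8−3·8/29=208/29; d'=(0−3·-376/87)/(208/29)=47/26
back: M3=47/26
back: M2=-376/87−8/29·47/26=-188/39
back: M1=7−3/8·-188/39=229/26
M: M0=0, M1=229/26, M2=-188/39, M3=47/26, M4=0
seg 0: a=4, c=M0/2=0, d=(M1−M0)/(6·1)=229/156, b=Δ0−h0·(2M0+M1)/6=-1321/156
seg 1: a=-3, c=M1/2=229/52, d=(M2−M1)/(6·3)=-1063/1404, b=Δ1−h1·(2M1+M2)/6=-317/78
seg 2: a=4, c=M2/2=-94/39, d=(M3−M2)/(6·3)=517/1404, b=Δ2−h2·(2M2+M3)/6=23/12
seg 3: a=-2, c=M3/2=47/52, d=(M4−M3)/(6·1)=-47/156, b=Δ3−h3·(2M3+M4)/6=-203/78
t_q=31/4 → seg 3, τ=3/4; S=-2+-203/78·τ+47/52·τ²+-47/156·τ³=-11883/3328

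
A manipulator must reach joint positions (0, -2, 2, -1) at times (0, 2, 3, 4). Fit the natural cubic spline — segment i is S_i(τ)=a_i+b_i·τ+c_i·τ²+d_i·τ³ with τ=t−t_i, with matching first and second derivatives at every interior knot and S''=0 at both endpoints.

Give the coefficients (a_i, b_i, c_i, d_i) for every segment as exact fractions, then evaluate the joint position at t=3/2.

Δ: Δ0=-1, Δ1=4, Δ2=-3
row 1: diag=6, rhs=30; c'=1/6, d'=5
row 2: denom=4−1·1/6=23/6; d'=(-42−1·5)/(23/6)=-282/23
back: M2=-282/23
back: M1=5−1/6·-282/23=162/23
M: M0=0, M1=162/23, M2=-282/23, M3=0
seg 0: a=0, c=M0/2=0, d=(M1−M0)/(6·2)=27/46, b=Δ0−h0·(2M0+M1)/6=-77/23
seg 1: a=-2, c=M1/2=81/23, d=(M2−M1)/(6·1)=-74/23, b=Δ1−h1·(2M1+M2)/6=85/23
seg 2: a=2, c=M2/2=-141/23, d=(M3−M2)/(6·1)=47/23, b=Δ2−h2·(2M2+M3)/6=25/23
t_q=3/2 → seg 0, τ=3/2; S=0+-77/23·τ+0·τ²+27/46·τ³=-1119/368

  seg 0: a=0 b=-77/23 c=0 d=27/46
  seg 1: a=-2 b=85/23 c=81/23 d=-74/23
  seg 2: a=2 b=25/23 c=-141/23 d=47/23
S(3/2) = -1119/368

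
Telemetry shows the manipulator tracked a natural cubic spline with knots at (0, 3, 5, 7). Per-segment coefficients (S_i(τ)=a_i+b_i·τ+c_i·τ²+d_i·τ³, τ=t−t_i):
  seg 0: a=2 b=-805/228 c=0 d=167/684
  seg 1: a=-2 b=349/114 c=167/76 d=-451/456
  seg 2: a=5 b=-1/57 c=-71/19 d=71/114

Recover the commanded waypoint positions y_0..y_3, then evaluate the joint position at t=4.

y_0 = S_0(0) = a_0 = 2
y_1 = S_1(0) = a_1 = -2
y_2 = S_2(0) = a_2 = 5
y_3 = S_2(2) = -5
t_q=4 is in segment 1 (τ=1); S_1(τ)=345/152

y_0=2 y_1=-2 y_2=5 y_3=-5
S(4) = 345/152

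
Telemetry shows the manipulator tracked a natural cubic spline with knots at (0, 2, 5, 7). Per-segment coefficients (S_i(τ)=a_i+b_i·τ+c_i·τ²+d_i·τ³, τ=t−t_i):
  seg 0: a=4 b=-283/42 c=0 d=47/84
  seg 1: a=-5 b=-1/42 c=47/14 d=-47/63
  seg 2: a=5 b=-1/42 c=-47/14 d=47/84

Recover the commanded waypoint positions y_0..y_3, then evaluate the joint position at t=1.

y_0=4 y_1=-5 y_2=5 y_3=-4
S(1) = -61/28

y_0 = S_0(0) = a_0 = 4
y_1 = S_1(0) = a_1 = -5
y_2 = S_2(0) = a_2 = 5
y_3 = S_2(2) = -4
t_q=1 is in segment 0 (τ=1); S_0(τ)=-61/28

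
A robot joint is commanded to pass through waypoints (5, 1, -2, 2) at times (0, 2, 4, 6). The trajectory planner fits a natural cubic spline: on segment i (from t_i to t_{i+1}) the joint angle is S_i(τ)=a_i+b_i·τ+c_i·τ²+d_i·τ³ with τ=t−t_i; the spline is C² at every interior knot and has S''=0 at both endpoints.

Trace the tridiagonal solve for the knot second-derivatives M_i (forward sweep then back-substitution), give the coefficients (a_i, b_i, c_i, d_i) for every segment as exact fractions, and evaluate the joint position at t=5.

  seg 0: a=5 b=-19/10 c=0 d=-1/40
  seg 1: a=1 b=-11/5 c=-3/20 d=1/4
  seg 2: a=-2 b=1/5 c=27/20 d=-9/40
S(5) = -27/40

Δ: Δ0=-2, Δ1=-3/2, Δ2=2
row 1: diag=8, rhs=3; c'=1/4, d'=3/8
row 2: denom=8−2·1/4=15/2; d'=(21−2·3/8)/(15/2)=27/10
back: M2=27/10
back: M1=3/8−1/4·27/10=-3/10
M: M0=0, M1=-3/10, M2=27/10, M3=0
seg 0: a=5, c=M0/2=0, d=(M1−M0)/(6·2)=-1/40, b=Δ0−h0·(2M0+M1)/6=-19/10
seg 1: a=1, c=M1/2=-3/20, d=(M2−M1)/(6·2)=1/4, b=Δ1−h1·(2M1+M2)/6=-11/5
seg 2: a=-2, c=M2/2=27/20, d=(M3−M2)/(6·2)=-9/40, b=Δ2−h2·(2M2+M3)/6=1/5
t_q=5 → seg 2, τ=1; S=-2+1/5·τ+27/20·τ²+-9/40·τ³=-27/40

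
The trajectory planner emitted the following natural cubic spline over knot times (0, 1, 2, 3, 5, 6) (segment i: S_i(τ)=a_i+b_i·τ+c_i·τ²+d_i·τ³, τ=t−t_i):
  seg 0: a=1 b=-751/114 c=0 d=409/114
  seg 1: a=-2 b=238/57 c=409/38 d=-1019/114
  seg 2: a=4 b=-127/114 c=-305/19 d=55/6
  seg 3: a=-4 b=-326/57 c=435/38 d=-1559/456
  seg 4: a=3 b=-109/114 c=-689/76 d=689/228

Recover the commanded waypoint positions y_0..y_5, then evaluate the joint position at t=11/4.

y_0 = S_0(0) = a_0 = 1
y_1 = S_1(0) = a_1 = -2
y_2 = S_2(0) = a_2 = 4
y_3 = S_3(0) = a_3 = -4
y_4 = S_4(0) = a_4 = 3
y_5 = S_4(1) = -4
t_q=11/4 is in segment 2 (τ=3/4); S_2(τ)=-4859/2432

y_0=1 y_1=-2 y_2=4 y_3=-4 y_4=3 y_5=-4
S(11/4) = -4859/2432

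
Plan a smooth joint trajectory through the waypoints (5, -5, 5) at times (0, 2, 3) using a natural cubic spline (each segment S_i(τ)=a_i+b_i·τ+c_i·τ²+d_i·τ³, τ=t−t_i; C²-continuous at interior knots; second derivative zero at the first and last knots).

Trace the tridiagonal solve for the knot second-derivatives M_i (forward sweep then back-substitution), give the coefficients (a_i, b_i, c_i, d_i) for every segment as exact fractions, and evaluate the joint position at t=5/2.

  seg 0: a=5 b=-10 c=0 d=5/4
  seg 1: a=-5 b=5 c=15/2 d=-5/2
S(5/2) = -15/16

Δ: Δ0=-5, Δ1=10
row 1: diag=6, rhs=90; c'=1/6, d'=15
back: M1=15
M: M0=0, M1=15, M2=0
seg 0: a=5, c=M0/2=0, d=(M1−M0)/(6·2)=5/4, b=Δ0−h0·(2M0+M1)/6=-10
seg 1: a=-5, c=M1/2=15/2, d=(M2−M1)/(6·1)=-5/2, b=Δ1−h1·(2M1+M2)/6=5
t_q=5/2 → seg 1, τ=1/2; S=-5+5·τ+15/2·τ²+-5/2·τ³=-15/16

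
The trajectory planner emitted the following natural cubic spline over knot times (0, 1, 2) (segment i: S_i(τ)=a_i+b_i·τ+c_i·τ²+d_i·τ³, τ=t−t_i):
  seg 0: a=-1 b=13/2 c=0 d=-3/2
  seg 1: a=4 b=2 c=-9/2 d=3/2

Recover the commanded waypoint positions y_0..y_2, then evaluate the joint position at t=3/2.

y_0 = S_0(0) = a_0 = -1
y_1 = S_1(0) = a_1 = 4
y_2 = S_1(1) = 3
t_q=3/2 is in segment 1 (τ=1/2); S_1(τ)=65/16

y_0=-1 y_1=4 y_2=3
S(3/2) = 65/16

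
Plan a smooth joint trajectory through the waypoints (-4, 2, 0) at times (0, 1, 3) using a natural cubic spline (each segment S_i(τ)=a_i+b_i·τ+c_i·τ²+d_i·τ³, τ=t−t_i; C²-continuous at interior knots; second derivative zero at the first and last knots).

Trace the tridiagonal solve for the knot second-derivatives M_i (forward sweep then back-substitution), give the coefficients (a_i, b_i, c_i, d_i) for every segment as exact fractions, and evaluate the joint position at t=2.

Δ: Δ0=6, Δ1=-1
row 1: diag=6, rhs=-42; c'=1/3, d'=-7
back: M1=-7
M: M0=0, M1=-7, M2=0
seg 0: a=-4, c=M0/2=0, d=(M1−M0)/(6·1)=-7/6, b=Δ0−h0·(2M0+M1)/6=43/6
seg 1: a=2, c=M1/2=-7/2, d=(M2−M1)/(6·2)=7/12, b=Δ1−h1·(2M1+M2)/6=11/3
t_q=2 → seg 1, τ=1; S=2+11/3·τ+-7/2·τ²+7/12·τ³=11/4

  seg 0: a=-4 b=43/6 c=0 d=-7/6
  seg 1: a=2 b=11/3 c=-7/2 d=7/12
S(2) = 11/4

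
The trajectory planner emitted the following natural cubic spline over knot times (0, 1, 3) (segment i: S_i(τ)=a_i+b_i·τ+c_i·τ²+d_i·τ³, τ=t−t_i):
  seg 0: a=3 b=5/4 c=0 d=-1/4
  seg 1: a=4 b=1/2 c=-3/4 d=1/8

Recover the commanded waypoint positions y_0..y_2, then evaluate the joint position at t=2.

y_0 = S_0(0) = a_0 = 3
y_1 = S_1(0) = a_1 = 4
y_2 = S_1(2) = 3
t_q=2 is in segment 1 (τ=1); S_1(τ)=31/8

y_0=3 y_1=4 y_2=3
S(2) = 31/8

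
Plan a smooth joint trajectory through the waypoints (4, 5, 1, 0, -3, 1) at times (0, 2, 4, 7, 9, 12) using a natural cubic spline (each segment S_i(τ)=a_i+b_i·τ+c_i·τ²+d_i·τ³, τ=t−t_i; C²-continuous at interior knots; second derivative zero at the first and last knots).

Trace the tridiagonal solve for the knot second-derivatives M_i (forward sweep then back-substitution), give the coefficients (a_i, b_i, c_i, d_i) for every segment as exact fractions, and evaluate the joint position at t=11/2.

Δ: Δ0=1/2, Δ1=-2, Δ2=-1/3, Δ3=-3/2, Δ4=4/3
row 1: diag=8, rhs=-15; c'=1/4, d'=-15/8
row 2: denom=10−2·1/4=19/2; d'=(10−2·-15/8)/(19/2)=55/38
row 3: denom=10−3·6/19=172/19; d'=(-7−3·55/38)/(172/19)=-431/344
row 4: denom=10−2·19/86=411/43; d'=(17−2·-431/344)/(411/43)=3355/1644
back: M4=3355/1644
back: M3=-431/344−19/86·3355/1644=-2801/1644
back: M2=55/38−6/19·-2801/1644=272/137
back: M1=-15/8−1/4·272/137=-2599/1096
M: M0=0, M1=-2599/1096, M2=272/137, M3=-2801/1644, M4=3355/1644, M5=0
seg 0: a=4, c=M0/2=0, d=(M1−M0)/(6·2)=-2599/13152, b=Δ0−h0·(2M0+M1)/6=4243/3288
seg 1: a=5, c=M1/2=-2599/2192, d=(M2−M1)/(6·2)=4775/13152, b=Δ1−h1·(2M1+M2)/6=-1777/1644
seg 2: a=1, c=M2/2=136/137, d=(M3−M2)/(6·3)=-6065/29592, b=Δ2−h2·(2M2+M3)/6=-4823/3288
seg 3: a=0, c=M3/2=-2801/3288, d=(M4−M3)/(6·2)=171/548, b=Δ3−h3·(2M3+M4)/6=-1717/1644
seg 4: a=-3, c=M4/2=3355/3288, d=(M5−M4)/(6·3)=-3355/29592, b=Δ4−h4·(2M4+M5)/6=-1163/1644
t_q=11/2 → seg 2, τ=3/2; S=1+-4823/3288·τ+136/137·τ²+-6065/29592·τ³=2995/8768

  seg 0: a=4 b=4243/3288 c=0 d=-2599/13152
  seg 1: a=5 b=-1777/1644 c=-2599/2192 d=4775/13152
  seg 2: a=1 b=-4823/3288 c=136/137 d=-6065/29592
  seg 3: a=0 b=-1717/1644 c=-2801/3288 d=171/548
  seg 4: a=-3 b=-1163/1644 c=3355/3288 d=-3355/29592
S(11/2) = 2995/8768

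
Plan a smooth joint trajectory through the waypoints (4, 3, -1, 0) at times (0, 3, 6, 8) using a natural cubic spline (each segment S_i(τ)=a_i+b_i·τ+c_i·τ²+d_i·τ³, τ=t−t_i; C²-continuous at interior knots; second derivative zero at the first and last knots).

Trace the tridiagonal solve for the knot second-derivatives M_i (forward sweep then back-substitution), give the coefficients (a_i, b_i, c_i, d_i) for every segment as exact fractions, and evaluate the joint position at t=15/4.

  seg 0: a=4 b=19/222 c=0 d=-31/666
  seg 1: a=3 b=-130/111 c=-31/74 d=9/74
  seg 2: a=-1 b=-89/222 c=25/37 d=-25/222
S(15/4) = 9175/4736

Δ: Δ0=-1/3, Δ1=-4/3, Δ2=1/2
row 1: diag=12, rhs=-6; c'=1/4, d'=-1/2
row 2: denom=10−3·1/4=37/4; d'=(11−3·-1/2)/(37/4)=50/37
back: M2=50/37
back: M1=-1/2−1/4·50/37=-31/37
M: M0=0, M1=-31/37, M2=50/37, M3=0
seg 0: a=4, c=M0/2=0, d=(M1−M0)/(6·3)=-31/666, b=Δ0−h0·(2M0+M1)/6=19/222
seg 1: a=3, c=M1/2=-31/74, d=(M2−M1)/(6·3)=9/74, b=Δ1−h1·(2M1+M2)/6=-130/111
seg 2: a=-1, c=M2/2=25/37, d=(M3−M2)/(6·2)=-25/222, b=Δ2−h2·(2M2+M3)/6=-89/222
t_q=15/4 → seg 1, τ=3/4; S=3+-130/111·τ+-31/74·τ²+9/74·τ³=9175/4736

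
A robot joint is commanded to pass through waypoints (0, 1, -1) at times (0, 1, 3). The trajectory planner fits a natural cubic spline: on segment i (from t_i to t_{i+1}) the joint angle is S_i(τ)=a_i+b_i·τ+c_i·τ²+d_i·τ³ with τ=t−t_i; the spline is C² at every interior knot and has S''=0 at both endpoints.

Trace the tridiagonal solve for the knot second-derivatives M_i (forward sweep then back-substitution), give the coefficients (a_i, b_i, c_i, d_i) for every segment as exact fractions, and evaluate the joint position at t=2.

  seg 0: a=0 b=4/3 c=0 d=-1/3
  seg 1: a=1 b=1/3 c=-1 d=1/6
S(2) = 1/2

Δ: Δ0=1, Δ1=-1
row 1: diag=6, rhs=-12; c'=1/3, d'=-2
back: M1=-2
M: M0=0, M1=-2, M2=0
seg 0: a=0, c=M0/2=0, d=(M1−M0)/(6·1)=-1/3, b=Δ0−h0·(2M0+M1)/6=4/3
seg 1: a=1, c=M1/2=-1, d=(M2−M1)/(6·2)=1/6, b=Δ1−h1·(2M1+M2)/6=1/3
t_q=2 → seg 1, τ=1; S=1+1/3·τ+-1·τ²+1/6·τ³=1/2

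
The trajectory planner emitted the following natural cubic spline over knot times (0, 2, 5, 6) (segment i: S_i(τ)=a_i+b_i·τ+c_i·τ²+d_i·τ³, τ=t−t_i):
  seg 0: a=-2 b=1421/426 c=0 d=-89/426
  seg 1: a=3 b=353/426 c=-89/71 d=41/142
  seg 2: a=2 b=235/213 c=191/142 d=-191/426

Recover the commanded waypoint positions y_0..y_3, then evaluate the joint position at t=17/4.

y_0 = S_0(0) = a_0 = -2
y_1 = S_1(0) = a_1 = 3
y_2 = S_2(0) = a_2 = 2
y_3 = S_2(1) = 4
t_q=17/4 is in segment 1 (τ=9/4); S_1(τ)=16425/9088

y_0=-2 y_1=3 y_2=2 y_3=4
S(17/4) = 16425/9088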